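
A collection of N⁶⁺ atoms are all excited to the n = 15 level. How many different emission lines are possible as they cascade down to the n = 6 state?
45

The electron can occupy levels n = 6, 7, ..., 15 during de-excitation — that is m = 15 - 6 + 1 = 10 distinct levels.

The number of distinct spectral lines equals the number of ways to choose 2 of these m levels (each pair gives one possible emission transition):

Number of lines = m(m-1)/2 = 10×9/2 = 45

These correspond to all possible transitions between the 10 levels:
15 → 14, 15 → 13, 15 → 12, 15 → 11, 15 → 10, 15 → 9, 15 → 8, 15 → 7...

Each transition produces a photon with a unique energy (and thus wavelength). This count does not depend on Z.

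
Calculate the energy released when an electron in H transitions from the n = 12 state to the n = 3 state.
1.417 eV

The energy levels are E_n = -13.6057 eV / n².

Energy at n = 12: E_12 = -13.6057 / 12² = -0.094484 eV
Energy at n = 3: E_3 = -13.6057 / 3² = -1.511744 eV

For emission (electron falling to lower state), the photon energy is:
E_photon = E_12 - E_3 = |-0.094484 - (-1.511744)|
E_photon = 1.417 eV

This energy is carried away by the emitted photon.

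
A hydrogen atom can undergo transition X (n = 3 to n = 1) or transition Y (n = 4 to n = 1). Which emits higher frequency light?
4 → 1

Calculate the energy for each transition:

Transition 3 → 1:
ΔE₁ = |E_1 - E_3| = |-13.6057/1² - (-13.6057/3²)|
ΔE₁ = |-13.605700000 - (-1.511744444)| = 12.093956 eV

Transition 4 → 1:
ΔE₂ = |E_1 - E_4| = |-13.6057/1² - (-13.6057/4²)|
ΔE₂ = |-13.605700000 - (-0.850356250)| = 12.755344 eV

Since 12.755344 eV > 12.093956 eV, the transition 4 → 1 emits the more energetic photon.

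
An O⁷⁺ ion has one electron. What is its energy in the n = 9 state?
-10.7502 eV

For hydrogen-like ions, the energy levels scale with Z²:
E_n = -13.6057 Z² / n² eV

For O⁷⁺ (Z = 8) at n = 9:
E_9 = -13.6057 × 8² / 9²
E_9 = -13.6057 × 64 / 81
E_9 = -870.7648 / 81
E_9 = -10.7502 eV

The energy is 64 times more negative than hydrogen at the same n due to the stronger nuclear charge.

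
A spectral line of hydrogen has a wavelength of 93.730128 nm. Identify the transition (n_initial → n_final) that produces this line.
n = 6 → n = 1

First, find the photon energy from the wavelength (hc = 1239.84 eV·nm):
E = hc/λ = 1239.84 eV·nm / 93.730128 nm = 13.227764 eV

The energy levels of hydrogen satisfy E_n = -13.6057 / n² eV, so an emission n_i → n_f releases
ΔE = 13.6057 × (1/n_f² − 1/n_i²) eV.

Setting ΔE equal to the photon energy:
1/n_f² − 1/n_i² = 13.227764 / 13.6057 = 0.97222223

Since 1/n_i² must be positive, we need 1/n_f² > 0.97222223, i.e. n_f ≤ 1. For each allowed n_f, solve n_i = (1/n_f² − 0.97222223)^(−1/2) and check whether it is a whole number:
  n_f = 1: 1/n_i² = 1.00000000 − 0.97222223 = 0.02777777 → n_i = 6.000  → integer, n_i = 6 ✓

Only n_f = 1 gives an integer upper level, n_i = 6.

The transition is from n = 6 to n = 1 (emission).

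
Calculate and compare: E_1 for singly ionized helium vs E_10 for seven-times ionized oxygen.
He⁺ at n = 1 (E = -54.4228 eV)

Using E_n = -13.6057 Z² / n² eV:

He⁺ (Z = 2) at n = 1:
E = -13.6057 × 2² / 1² = -13.6057 × 4 / 1 = -54.4228000 eV

O⁷⁺ (Z = 8) at n = 10:
E = -13.6057 × 8² / 10² = -13.6057 × 64 / 100 = -8.7076480 eV

Since -54.4228000 eV < -8.7076480 eV,
He⁺ at n = 1 is more tightly bound (requires more energy to ionize).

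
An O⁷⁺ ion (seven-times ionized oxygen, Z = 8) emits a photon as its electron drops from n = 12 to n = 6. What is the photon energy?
18.141 eV

The energy levels are E_n = -13.6057 Z² eV / n².

Energy at n = 12: E_12 = -13.6057 × 8² / 12² = -6.046978 eV
Energy at n = 6: E_6 = -13.6057 × 8² / 6² = -24.187911 eV

For emission (electron falling to lower state), the photon energy is:
E_photon = E_12 - E_6 = |-6.046978 - (-24.187911)|
E_photon = 18.141 eV

This energy is carried away by the emitted photon.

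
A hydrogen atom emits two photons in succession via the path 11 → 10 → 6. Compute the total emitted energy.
0.265 eV

The energy levels of hydrogen are E_n = -13.6057 / n² eV.

First transition (11 → 10):
ΔE₁ = |E_10 - E_11|
ΔE₁ = |-0.136057000 - (-0.112443802)| = 0.023613 eV

Second transition (10 → 6):
ΔE₂ = |E_6 - E_10|
ΔE₂ = |-0.377936111 - (-0.136057000)| = 0.241879 eV

Total energy released:
E_total = ΔE₁ + ΔE₂ = 0.023613 + 0.241879 = 0.265 eV

Note: This equals the direct transition 11 → 6: 0.265 eV ✓
Energy is conserved regardless of the path taken.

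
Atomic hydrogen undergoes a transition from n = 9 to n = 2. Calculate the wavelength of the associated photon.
383.441 nm

First, find the transition energy using E_n = -13.6057 / n² eV:
E_9 = -13.6057 / 9² = -0.1679716 eV
E_2 = -13.6057 / 2² = -3.4014250 eV

Photon energy: |ΔE| = |E_2 - E_9| = 3.2334534 eV

Convert to wavelength using E = hc/λ with hc = 1239.84 eV·nm:
λ = hc/E = 1239.84 eV·nm / 3.2334534 eV
λ = 383.441 nm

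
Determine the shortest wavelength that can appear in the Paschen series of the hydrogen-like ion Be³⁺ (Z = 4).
51.25866 nm

The series limit corresponds to the transition from n = ∞ to n = 3.
This is the highest energy (shortest wavelength) transition in the Paschen series.

E_∞ = 0 eV
E_3 = -13.6057 × 4² / 3² = -24.1879111 eV

Energy at series limit:
ΔE = E_∞ - E_3 = 0 - (-24.1879111) = 24.1879111 eV
λ = hc/E = 1239.84 eV·nm / 24.1879111 eV = 51.25866 nm

This energy equals the ionization energy from the n = 3 state of Be³⁺.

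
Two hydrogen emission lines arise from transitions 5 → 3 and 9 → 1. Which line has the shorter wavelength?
9 → 1

Calculate the energy for each transition:

Transition 5 → 3:
ΔE₁ = |E_3 - E_5| = |-13.6057/3² - (-13.6057/5²)|
ΔE₁ = |-1.51174444 - (-0.54422800)| = 0.96752 eV

Transition 9 → 1:
ΔE₂ = |E_1 - E_9| = |-13.6057/1² - (-13.6057/9²)|
ΔE₂ = |-13.60570000 - (-0.16797160)| = 13.43773 eV

Since 13.43773 eV > 0.96752 eV, the transition 9 → 1 emits the more energetic photon.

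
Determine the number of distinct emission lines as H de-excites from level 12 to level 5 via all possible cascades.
28

The electron can occupy levels n = 5, 6, ..., 12 during de-excitation — that is m = 12 - 5 + 1 = 8 distinct levels.

The number of distinct spectral lines equals the number of ways to choose 2 of these m levels (each pair gives one possible emission transition):

Number of lines = m(m-1)/2 = 8×7/2 = 28

These correspond to all possible transitions between the 8 levels:
12 → 11, 12 → 10, 12 → 9, 12 → 8, 12 → 7, 12 → 6, 12 → 5, 11 → 10...

Each transition produces a photon with a unique energy (and thus wavelength). This count does not depend on Z.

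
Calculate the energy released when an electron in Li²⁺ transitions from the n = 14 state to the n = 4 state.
7.03 eV

The energy levels are E_n = -13.6057 Z² eV / n².

Energy at n = 14: E_14 = -13.6057 × 3² / 14² = -0.62475 eV
Energy at n = 4: E_4 = -13.6057 × 3² / 4² = -7.65321 eV

For emission (electron falling to lower state), the photon energy is:
E_photon = E_14 - E_4 = |-0.62475 - (-7.65321)|
E_photon = 7.03 eV

This energy is carried away by the emitted photon.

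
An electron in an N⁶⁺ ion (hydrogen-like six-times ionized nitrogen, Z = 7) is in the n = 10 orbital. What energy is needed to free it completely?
6.67 eV

The ionization energy is the energy needed to remove the electron completely (n → ∞).

For a hydrogen-like ion with Z = 7, E_n = -13.6057 Z² / n² eV.

At n = 10: E_10 = -13.6057 × 7² / 10² = -6.66679 eV
At n = ∞: E_∞ = 0 eV

Ionization energy = E_∞ - E_10 = 0 - (-6.66679) = 6.66679 eV
Ionization energy ≈ 6.67 eV

This is also called the binding energy of the electron in state n = 10.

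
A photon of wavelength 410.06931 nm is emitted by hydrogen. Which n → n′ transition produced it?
n = 6 → n = 2

First, find the photon energy from the wavelength (hc = 1239.84 eV·nm):
E = hc/λ = 1239.84 eV·nm / 410.06931 nm = 3.0234889 eV

The energy levels of hydrogen satisfy E_n = -13.6057 / n² eV, so an emission n_i → n_f releases
ΔE = 13.6057 × (1/n_f² − 1/n_i²) eV.

Setting ΔE equal to the photon energy:
1/n_f² − 1/n_i² = 3.0234889 / 13.6057 = 0.22222222

Since 1/n_i² must be positive, we need 1/n_f² > 0.22222222, i.e. n_f ≤ 2. For each allowed n_f, solve n_i = (1/n_f² − 0.22222222)^(−1/2) and check whether it is a whole number:
  n_f = 1: 1/n_i² = 1.00000000 − 0.22222222 = 0.77777778 → n_i = 1.134  (not an integer) ✗
  n_f = 2: 1/n_i² = 0.25000000 − 0.22222222 = 0.02777778 → n_i = 6.000  → integer, n_i = 6 ✓

Only n_f = 2 gives an integer upper level, n_i = 6.

The transition is from n = 6 to n = 2 (emission).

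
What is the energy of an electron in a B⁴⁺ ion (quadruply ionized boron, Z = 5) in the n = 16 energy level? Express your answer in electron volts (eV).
-1.33 eV

The energy levels of a hydrogen-like atom are given by:
E_n = -13.6057 Z² / n² eV  (with Z = 5 for B⁴⁺)

For n = 16:
E_16 = -13.6057 × 5² / 16²
E_16 = -13.6057 × 25 / 256
E_16 = -1.33 eV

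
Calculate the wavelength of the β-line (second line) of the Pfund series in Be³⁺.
290.70 nm

The lines of a series are numbered from the longest wavelength (smallest ΔE) outward; the second line is the transition from n = n_f + 2 to n_f.
The Pfund series has all transitions ending at n_f = 5.

For Be³⁺ (Z = 4), the second line (β-line) is the jump from n = 7 to n = 5:
E_7 = -13.6057 × 4² / 7² = -4.442678 eV
E_5 = -13.6057 × 4² / 5² = -8.707648 eV
ΔE = E_7 - E_5 = 4.264970 eV

λ = hc/E = 1239.84 eV·nm / 4.264970 eV
λ = 290.70 nm

This is the β-line of the Pfund series in Be³⁺.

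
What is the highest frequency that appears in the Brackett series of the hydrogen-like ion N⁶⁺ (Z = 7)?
1.008e+16 Hz

The series limit corresponds to the transition from n = ∞ to n = 4.
This is the highest energy (shortest wavelength) transition in the Brackett series.

E_∞ = 0 eV
E_4 = -13.6057 × 7² / 4² = -41.6674563 eV

Energy at series limit:
ΔE = E_∞ - E_4 = 0 - (-41.6674563) = 41.6674563 eV
E = 41.6674563 eV × (1.602177 × 10⁻¹⁹ J/eV) = 6.67586e-18 J
f = E/h = 6.67586e-18 J / (6.62607 × 10⁻³⁴ J·s) = 1.008e+16 Hz

This energy equals the ionization energy from the n = 4 state of N⁶⁺.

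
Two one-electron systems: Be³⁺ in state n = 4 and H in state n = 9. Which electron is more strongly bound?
Be³⁺ at n = 4 (E = -13.61 eV)

Using E_n = -13.6057 Z² / n² eV:

Be³⁺ (Z = 4) at n = 4:
E = -13.6057 × 4² / 4² = -13.6057 × 16 / 16 = -13.60570 eV

H (Z = 1) at n = 9:
E = -13.6057 × 1² / 9² = -13.6057 × 1 / 81 = -0.16797 eV

Since -13.60570 eV < -0.16797 eV,
Be³⁺ at n = 4 is more tightly bound (requires more energy to ionize).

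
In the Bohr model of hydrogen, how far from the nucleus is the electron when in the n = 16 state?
13.5469 nm (or 135.4693 Å)

The Bohr radius formula is:
r_n = n² a₀ / Z

where a₀ = 0.0529177 nm is the Bohr radius.

For H (Z = 1) at n = 16:
r_16 = 16² × 0.0529177 nm / 1
r_16 = 256 × 0.0529177 nm / 1
r_16 = 13.54693 nm / 1
r_16 = 13.5469 nm

The electron orbits at approximately 13.5469 nm from the nucleus.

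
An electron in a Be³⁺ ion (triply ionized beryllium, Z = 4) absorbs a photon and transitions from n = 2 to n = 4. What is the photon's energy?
40.82 eV

The energy levels of a hydrogen-like atom are E_n = -13.6057 Z² eV / n².

Energy at n = 2: E_2 = -13.6057 × 4² / 2² = -54.42280 eV
Energy at n = 4: E_4 = -13.6057 × 4² / 4² = -13.60570 eV

The excitation energy is the difference:
ΔE = E_4 - E_2
ΔE = -13.60570 - (-54.42280)
ΔE = 40.82 eV

Since this is positive, energy must be absorbed (photon absorption).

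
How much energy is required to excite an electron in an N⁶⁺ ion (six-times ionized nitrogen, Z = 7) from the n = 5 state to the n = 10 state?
20.00 eV

The energy levels of a hydrogen-like atom are E_n = -13.6057 Z² eV / n².

Energy at n = 5: E_5 = -13.6057 × 7² / 5² = -26.66717 eV
Energy at n = 10: E_10 = -13.6057 × 7² / 10² = -6.66679 eV

The excitation energy is the difference:
ΔE = E_10 - E_5
ΔE = -6.66679 - (-26.66717)
ΔE = 20.00 eV

Since this is positive, energy must be absorbed (photon absorption).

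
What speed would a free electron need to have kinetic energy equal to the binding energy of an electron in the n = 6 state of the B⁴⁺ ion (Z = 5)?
1.8231e+06 m/s (or 0.60811% of c)

The binding energy at n = 6 for B⁴⁺ is:
E_6 = -13.6057 × 5²/6² = -9.4484028 eV
|E_6| = 9.4484028 eV

Convert to Joules:
KE = 9.4484028 eV × (1.602177 × 10⁻¹⁹ J/eV) = 1.513801e-18 J

Using KE = ½mv²:
v = √(2·KE/m_e)
v = √(2 × 1.513801e-18 J / 9.10938 × 10⁻³¹ kg)
v = 1.8231e+06 m/s

This is approximately 0.60811% the speed of light.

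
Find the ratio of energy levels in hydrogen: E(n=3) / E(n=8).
7.111

Using E_n = -13.6057 Z² / n² eV with Z = 1:

E_3 = -13.6057 / 3² = -13.6057 / 9 = -1.511744444 eV
E_8 = -13.6057 / 8² = -13.6057 / 64 = -0.212589063 eV

The ratio is:
E_3/E_8 = (-1.511744444) / (-0.212589063)
E_3/E_8 = (-13.6057/9) / (-13.6057/64)
E_3/E_8 = 64/9
E_3/E_8 = 7.111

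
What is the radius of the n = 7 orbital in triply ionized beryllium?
0.6482 nm (or 6.4824 Å)

The Bohr radius formula is:
r_n = n² a₀ / Z

where a₀ = 0.0529177 nm is the Bohr radius.

For Be³⁺ (Z = 4) at n = 7:
r_7 = 7² × 0.0529177 nm / 4
r_7 = 49 × 0.0529177 nm / 4
r_7 = 2.59297 nm / 4
r_7 = 0.6482 nm

The electron orbits at approximately 0.6482 nm from the nucleus.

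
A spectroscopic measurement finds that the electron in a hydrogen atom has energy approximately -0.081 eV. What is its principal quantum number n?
n = 13

The exact energy levels follow E_n = -13.6057 eV / n².

The measured value (-0.081 eV) is reported to only 2 significant figures, so we must test candidate n values and see which one matches to that precision.

Candidate energies:
  n = 11:  E = -13.6057/11² = -0.11244 eV
  n = 12:  E = -13.6057/12² = -0.09448 eV
  n = 13:  E = -13.6057/13² = -0.08051 eV  ← matches
  n = 14:  E = -13.6057/14² = -0.06942 eV
  n = 15:  E = -13.6057/15² = -0.06047 eV

Checking against the measurement of -0.081 eV (2 sig figs), only n = 13 agrees:
E_13 = -0.08051 eV, which rounds to -0.081 eV ✓

Therefore n = 13.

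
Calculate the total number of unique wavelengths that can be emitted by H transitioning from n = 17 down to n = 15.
3

The electron can occupy levels n = 15, 16, ..., 17 during de-excitation — that is m = 17 - 15 + 1 = 3 distinct levels.

The number of distinct spectral lines equals the number of ways to choose 2 of these m levels (each pair gives one possible emission transition):

Number of lines = m(m-1)/2 = 3×2/2 = 3

These correspond to all possible transitions between the 3 levels:
17 → 16, 17 → 15, 16 → 15

Each transition produces a photon with a unique energy (and thus wavelength). This count does not depend on Z.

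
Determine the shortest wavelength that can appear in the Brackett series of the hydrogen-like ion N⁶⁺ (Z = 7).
29.76 nm

The series limit corresponds to the transition from n = ∞ to n = 4.
This is the highest energy (shortest wavelength) transition in the Brackett series.

E_∞ = 0 eV
E_4 = -13.6057 × 7² / 4² = -41.6675 eV

Energy at series limit:
ΔE = E_∞ - E_4 = 0 - (-41.6675) = 41.6675 eV
λ = hc/E = 1239.84 eV·nm / 41.6675 eV = 29.76 nm

This energy equals the ionization energy from the n = 4 state of N⁶⁺.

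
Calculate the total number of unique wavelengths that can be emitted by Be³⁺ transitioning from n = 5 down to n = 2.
6

The electron can occupy levels n = 2, 3, ..., 5 during de-excitation — that is m = 5 - 2 + 1 = 4 distinct levels.

The number of distinct spectral lines equals the number of ways to choose 2 of these m levels (each pair gives one possible emission transition):

Number of lines = m(m-1)/2 = 4×3/2 = 6

These correspond to all possible transitions between the 4 levels:
5 → 4, 5 → 3, 5 → 2, 4 → 3, 4 → 2, 3 → 2

Each transition produces a photon with a unique energy (and thus wavelength). This count does not depend on Z.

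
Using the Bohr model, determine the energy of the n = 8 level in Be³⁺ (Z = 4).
-3.40 eV

For hydrogen-like ions, the energy levels scale with Z²:
E_n = -13.6057 Z² / n² eV

For Be³⁺ (Z = 4) at n = 8:
E_8 = -13.6057 × 4² / 8²
E_8 = -13.6057 × 16 / 64
E_8 = -217.6912 / 64
E_8 = -3.40 eV

The energy is 16 times more negative than hydrogen at the same n due to the stronger nuclear charge.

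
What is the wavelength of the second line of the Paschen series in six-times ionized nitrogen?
26.15 nm

The lines of a series are numbered from the longest wavelength (smallest ΔE) outward; the second line is the transition from n = n_f + 2 to n_f.
The Paschen series has all transitions ending at n_f = 3.

For N⁶⁺ (Z = 7), the second line (β-line) is the jump from n = 5 to n = 3:
E_5 = -13.6057 × 7² / 5² = -26.6672 eV
E_3 = -13.6057 × 7² / 3² = -74.0755 eV
ΔE = E_5 - E_3 = 47.4083 eV

λ = hc/E = 1239.84 eV·nm / 47.4083 eV
λ = 26.15 nm

This is the β-line of the Paschen series in N⁶⁺.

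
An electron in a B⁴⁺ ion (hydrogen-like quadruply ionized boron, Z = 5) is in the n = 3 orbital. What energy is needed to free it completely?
37.7936 eV

The ionization energy is the energy needed to remove the electron completely (n → ∞).

For a hydrogen-like ion with Z = 5, E_n = -13.6057 Z² / n² eV.

At n = 3: E_3 = -13.6057 × 5² / 3² = -37.7936111 eV
At n = ∞: E_∞ = 0 eV

Ionization energy = E_∞ - E_3 = 0 - (-37.7936111) = 37.7936111 eV
Ionization energy ≈ 37.7936 eV

This is also called the binding energy of the electron in state n = 3.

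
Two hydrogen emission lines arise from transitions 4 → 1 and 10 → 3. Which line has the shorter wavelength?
4 → 1

Calculate the energy for each transition:

Transition 4 → 1:
ΔE₁ = |E_1 - E_4| = |-13.6057/1² - (-13.6057/4²)|
ΔE₁ = |-13.60570000000 - (-0.85035625000)| = 12.75534375 eV

Transition 10 → 3:
ΔE₂ = |E_3 - E_10| = |-13.6057/3² - (-13.6057/10²)|
ΔE₂ = |-1.51174444444 - (-0.13605700000)| = 1.37568744 eV

Since 12.75534375 eV > 1.37568744 eV, the transition 4 → 1 emits the more energetic photon.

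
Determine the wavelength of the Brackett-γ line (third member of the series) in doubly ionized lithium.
240.549 nm

The lines of a series are numbered from the longest wavelength (smallest ΔE) outward; the third line is the transition from n = n_f + 3 to n_f.
The Brackett series has all transitions ending at n_f = 4.

For Li²⁺ (Z = 3), the third line (γ-line) is the jump from n = 7 to n = 4:
E_7 = -13.6057 × 3² / 7² = -2.4990061 eV
E_4 = -13.6057 × 3² / 4² = -7.6532063 eV
ΔE = E_7 - E_4 = 5.1542002 eV

λ = hc/E = 1239.84 eV·nm / 5.1542002 eV
λ = 240.549 nm

This is the γ-line of the Brackett series in Li²⁺.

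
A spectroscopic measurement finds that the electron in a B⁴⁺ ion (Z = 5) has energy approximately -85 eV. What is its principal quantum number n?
n = 2

The exact energy levels follow E_n = -13.6057 Z² / n² eV with Z = 5.

The measured value (-85 eV) is reported to only 2 significant figures, so we must test candidate n values and see which one matches to that precision.

Candidate energies:
  n = 1:  E = -13.6057 × 5² / 1² = -340.14250 eV
  n = 2:  E = -13.6057 × 5² / 2² = -85.03563 eV  ← matches
  n = 3:  E = -13.6057 × 5² / 3² = -37.79361 eV
  n = 4:  E = -13.6057 × 5² / 4² = -21.25891 eV

Checking against the measurement of -85 eV (2 sig figs), only n = 2 agrees:
E_2 = -85.03563 eV, which rounds to -85 eV ✓

Therefore n = 2.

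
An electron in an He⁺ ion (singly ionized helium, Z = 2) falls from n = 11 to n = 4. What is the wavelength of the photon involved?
420.049832 nm

First, find the transition energy using E_n = -13.6057 Z² / n² eV:
E_11 = -13.6057 × 2² / 11² = -0.4497752066 eV
E_4 = -13.6057 × 2² / 4² = -3.4014250000 eV

Photon energy: |ΔE| = |E_4 - E_11| = 2.9516497934 eV

Convert to wavelength using E = hc/λ with hc = 1239.84 eV·nm:
λ = hc/E = 1239.84 eV·nm / 2.9516497934 eV
λ = 420.049832 nm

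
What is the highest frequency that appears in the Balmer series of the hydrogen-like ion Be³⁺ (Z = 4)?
1.3159e+16 Hz

The series limit corresponds to the transition from n = ∞ to n = 2.
This is the highest energy (shortest wavelength) transition in the Balmer series.

E_∞ = 0 eV
E_2 = -13.6057 × 4² / 2² = -54.422800 eV

Energy at series limit:
ΔE = E_∞ - E_2 = 0 - (-54.422800) = 54.422800 eV
E = 54.422800 eV × (1.602177 × 10⁻¹⁹ J/eV) = 8.719496e-18 J
f = E/h = 8.719496e-18 J / (6.62607 × 10⁻³⁴ J·s) = 1.3159e+16 Hz

This energy equals the ionization energy from the n = 2 state of Be³⁺.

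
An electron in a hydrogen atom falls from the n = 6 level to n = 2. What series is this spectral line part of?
Balmer series

The spectral series in hydrogen are named based on the final (lower) energy level:
- Lyman series: n_final = 1 (ultraviolet)
- Balmer series: n_final = 2 (visible/near-UV)
- Paschen series: n_final = 3 (infrared)
- Brackett series: n_final = 4 (infrared)
- Pfund series: n_final = 5 (far infrared)

Since this transition ends at n = 2, it belongs to the Balmer series.

For reference, this 6 → 2 line has photon energy
ΔE = 13.6057 eV × (1/2² - 1/6²) = 3.023489 eV,
corresponding to wavelength λ = hc/ΔE = 1239.84 eV·nm / 3.023489 eV = 410.07 nm in the visible/near-UV region.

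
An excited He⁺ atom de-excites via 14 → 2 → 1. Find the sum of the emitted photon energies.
54.145133 eV

The energy levels of He⁺ are E_n = -13.6057 × 2² / n² eV.

First transition (14 → 2):
ΔE₁ = |E_2 - E_14|
ΔE₁ = |-13.605700000000 - (-0.277667346939)| = 13.328032653 eV

Second transition (2 → 1):
ΔE₂ = |E_1 - E_2|
ΔE₂ = |-54.422800000000 - (-13.605700000000)| = 40.817100000 eV

Total energy released:
E_total = ΔE₁ + ΔE₂ = 13.328032653 + 40.817100000 = 54.145133 eV

Note: This equals the direct transition 14 → 1: 54.145133 eV ✓
Energy is conserved regardless of the path taken.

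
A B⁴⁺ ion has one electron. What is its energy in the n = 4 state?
-21.258906 eV

For hydrogen-like ions, the energy levels scale with Z²:
E_n = -13.6057 Z² / n² eV

For B⁴⁺ (Z = 5) at n = 4:
E_4 = -13.6057 × 5² / 4²
E_4 = -13.6057 × 25 / 16
E_4 = -340.1425 / 16
E_4 = -21.258906 eV

The energy is 25 times more negative than hydrogen at the same n due to the stronger nuclear charge.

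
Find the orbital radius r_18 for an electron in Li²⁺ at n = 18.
5.7151 nm (or 57.1511 Å)

The Bohr radius formula is:
r_n = n² a₀ / Z

where a₀ = 0.0529177 nm is the Bohr radius.

For Li²⁺ (Z = 3) at n = 18:
r_18 = 18² × 0.0529177 nm / 3
r_18 = 324 × 0.0529177 nm / 3
r_18 = 17.14533 nm / 3
r_18 = 5.7151 nm

The electron orbits at approximately 5.7151 nm from the nucleus.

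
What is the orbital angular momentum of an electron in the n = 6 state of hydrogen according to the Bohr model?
6.3274e-34 J·s (or 6ℏ)

In the Bohr model, angular momentum is quantized:
L = nℏ

where ℏ = h/(2π) = 1.054572e-34 J·s

For n = 6:
L = 6 × 1.054572e-34 J·s
L = 6.3274e-34 J·s

This can also be written as L = 6ℏ.
The angular momentum is an integer multiple of the reduced Planck constant.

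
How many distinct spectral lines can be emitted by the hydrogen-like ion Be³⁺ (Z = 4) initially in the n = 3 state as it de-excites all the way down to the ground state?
3

The electron can occupy levels n = 1, 2, ..., 3 during de-excitation — that is m = 3 - 1 + 1 = 3 distinct levels.

The number of distinct spectral lines equals the number of ways to choose 2 of these m levels (each pair gives one possible emission transition):

Number of lines = m(m-1)/2 = 3×2/2 = 3

These correspond to all possible transitions between the 3 levels:
3 → 2, 3 → 1, 2 → 1

Each transition produces a photon with a unique energy (and thus wavelength). This count does not depend on Z.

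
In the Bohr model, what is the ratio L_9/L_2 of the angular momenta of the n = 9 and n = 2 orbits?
4.500000

In the Bohr model, L_n = nℏ, so the ratio is purely the ratio of quantum numbers:

L_9/L_2 = 9ℏ / 2ℏ = 9/2 = 4.500000

The angular momentum scales linearly with n.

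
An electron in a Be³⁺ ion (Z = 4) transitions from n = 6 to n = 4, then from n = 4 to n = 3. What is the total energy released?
18.14 eV

The energy levels of Be³⁺ are E_n = -13.6057 × 4² / n² eV.

First transition (6 → 4):
ΔE₁ = |E_4 - E_6|
ΔE₁ = |-13.60570000 - (-6.04697778)| = 7.55872 eV

Second transition (4 → 3):
ΔE₂ = |E_3 - E_4|
ΔE₂ = |-24.18791111 - (-13.60570000)| = 10.58221 eV

Total energy released:
E_total = ΔE₁ + ΔE₂ = 7.55872 + 10.58221 = 18.14 eV

Note: This equals the direct transition 6 → 3: 18.14 eV ✓
Energy is conserved regardless of the path taken.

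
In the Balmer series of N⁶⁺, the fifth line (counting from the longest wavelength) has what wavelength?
8.1001 nm

The lines of a series are numbered from the longest wavelength (smallest ΔE) outward; the fifth line is the transition from n = n_f + 5 to n_f.
The Balmer series has all transitions ending at n_f = 2.

For N⁶⁺ (Z = 7), the fifth line (ε-line) is the jump from n = 7 to n = 2:
E_7 = -13.6057 × 7² / 7² = -13.605700 eV
E_2 = -13.6057 × 7² / 2² = -166.669825 eV
ΔE = E_7 - E_2 = 153.064125 eV

λ = hc/E = 1239.84 eV·nm / 153.064125 eV
λ = 8.1001 nm

This is the ε-line of the Balmer series in N⁶⁺.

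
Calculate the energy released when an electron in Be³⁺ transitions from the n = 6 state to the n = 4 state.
7.559 eV

The energy levels are E_n = -13.6057 Z² eV / n².

Energy at n = 6: E_6 = -13.6057 × 4² / 6² = -6.046978 eV
Energy at n = 4: E_4 = -13.6057 × 4² / 4² = -13.605700 eV

For emission (electron falling to lower state), the photon energy is:
E_photon = E_6 - E_4 = |-6.046978 - (-13.605700)|
E_photon = 7.559 eV

This energy is carried away by the emitted photon.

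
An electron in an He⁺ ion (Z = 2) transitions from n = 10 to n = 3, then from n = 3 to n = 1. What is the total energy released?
53.879 eV

The energy levels of He⁺ are E_n = -13.6057 × 2² / n² eV.

First transition (10 → 3):
ΔE₁ = |E_3 - E_10|
ΔE₁ = |-6.046977778 - (-0.544228000)| = 5.502750 eV

Second transition (3 → 1):
ΔE₂ = |E_1 - E_3|
ΔE₂ = |-54.422800000 - (-6.046977778)| = 48.375822 eV

Total energy released:
E_total = ΔE₁ + ΔE₂ = 5.502750 + 48.375822 = 53.879 eV

Note: This equals the direct transition 10 → 1: 53.879 eV ✓
Energy is conserved regardless of the path taken.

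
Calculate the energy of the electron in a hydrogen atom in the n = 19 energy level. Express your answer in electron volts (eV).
-0.0377 eV

The energy levels of a hydrogen-like atom are given by:
E_n = -13.6057 eV / n²

For n = 19:
E_19 = -13.6057 eV / 19²
E_19 = -13.6057 eV / 361
E_19 = -0.0377 eV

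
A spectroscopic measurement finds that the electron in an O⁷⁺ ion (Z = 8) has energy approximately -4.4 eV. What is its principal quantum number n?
n = 14

The exact energy levels follow E_n = -13.6057 Z² / n² eV with Z = 8.

The measured value (-4.4 eV) is reported to only 2 significant figures, so we must test candidate n values and see which one matches to that precision.

Candidate energies:
  n = 12:  E = -13.6057 × 8² / 12² = -6.04698 eV
  n = 13:  E = -13.6057 × 8² / 13² = -5.15245 eV
  n = 14:  E = -13.6057 × 8² / 14² = -4.44268 eV  ← matches
  n = 15:  E = -13.6057 × 8² / 15² = -3.87007 eV
  n = 16:  E = -13.6057 × 8² / 16² = -3.40143 eV

Checking against the measurement of -4.4 eV (2 sig figs), only n = 14 agrees:
E_14 = -4.44268 eV, which rounds to -4.4 eV ✓

Therefore n = 14.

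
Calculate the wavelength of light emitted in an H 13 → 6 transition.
4168.524 nm

First, find the transition energy using E_n = -13.6057 / n² eV:
E_13 = -13.6057 / 13² = -0.080507101 eV
E_6 = -13.6057 / 6² = -0.377936111 eV

Photon energy: |ΔE| = |E_6 - E_13| = 0.297429010 eV

Convert to wavelength using E = hc/λ with hc = 1239.84 eV·nm:
λ = hc/E = 1239.84 eV·nm / 0.297429010 eV
λ = 4168.524 nm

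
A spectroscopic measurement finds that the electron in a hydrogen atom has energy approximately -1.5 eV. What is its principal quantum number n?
n = 3

The exact energy levels follow E_n = -13.6057 eV / n².

The measured value (-1.5 eV) is reported to only 2 significant figures, so we must test candidate n values and see which one matches to that precision.

Candidate energies:
  n = 1:  E = -13.6057/1² = -13.605700 eV
  n = 2:  E = -13.6057/2² = -3.401425 eV
  n = 3:  E = -13.6057/3² = -1.511744 eV  ← matches
  n = 4:  E = -13.6057/4² = -0.850356 eV
  n = 5:  E = -13.6057/5² = -0.544228 eV

Checking against the measurement of -1.5 eV (2 sig figs), only n = 3 agrees:
E_3 = -1.511744 eV, which rounds to -1.5 eV ✓

Therefore n = 3.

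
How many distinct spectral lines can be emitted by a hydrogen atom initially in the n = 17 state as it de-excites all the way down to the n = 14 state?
6

The electron can occupy levels n = 14, 15, ..., 17 during de-excitation — that is m = 17 - 14 + 1 = 4 distinct levels.

The number of distinct spectral lines equals the number of ways to choose 2 of these m levels (each pair gives one possible emission transition):

Number of lines = m(m-1)/2 = 4×3/2 = 6

These correspond to all possible transitions between the 4 levels:
17 → 16, 17 → 15, 17 → 14, 16 → 15, 16 → 14, 15 → 14

Each transition produces a photon with a unique energy (and thus wavelength). This count does not depend on Z.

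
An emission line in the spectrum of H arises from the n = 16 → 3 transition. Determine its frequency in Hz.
3.527e+14 Hz

First, find the transition energy:
E_16 = -13.6057 / 16² = -0.053147 eV
E_3 = -13.6057 / 3² = -1.511744 eV
|ΔE| = |E_3 - E_16| = 1.458597 eV

Convert to Joules: E = 1.458597 eV × (1.602177 × 10⁻¹⁹ J/eV) = 2.33693e-19 J

Using E = hf:
f = E/h = 2.33693e-19 J / (6.62607 × 10⁻³⁴ J·s)
f = 3.527e+14 Hz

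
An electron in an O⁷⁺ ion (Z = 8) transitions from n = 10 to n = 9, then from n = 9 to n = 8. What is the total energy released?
4.898052 eV

The energy levels of O⁷⁺ are E_n = -13.6057 × 8² / n² eV.

First transition (10 → 9):
ΔE₁ = |E_9 - E_10|
ΔE₁ = |-10.750182716049 - (-8.707648000000)| = 2.042534716 eV

Second transition (9 → 8):
ΔE₂ = |E_8 - E_9|
ΔE₂ = |-13.605700000000 - (-10.750182716049)| = 2.855517284 eV

Total energy released:
E_total = ΔE₁ + ΔE₂ = 2.042534716 + 2.855517284 = 4.898052 eV

Note: This equals the direct transition 10 → 8: 4.898052 eV ✓
Energy is conserved regardless of the path taken.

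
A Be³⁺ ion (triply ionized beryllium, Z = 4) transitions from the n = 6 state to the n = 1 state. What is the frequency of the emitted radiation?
5.11754e+16 Hz

First, find the transition energy:
E_6 = -13.6057 × 4² / 6² = -6.046978 eV
E_1 = -13.6057 × 4² / 1² = -217.691200 eV
|ΔE| = |E_1 - E_6| = 211.644222 eV

Convert to Joules: E = 211.644222 eV × (1.602177 × 10⁻¹⁹ J/eV) = 3.3909150e-17 J

Using E = hf:
f = E/h = 3.3909150e-17 J / (6.62607 × 10⁻³⁴ J·s)
f = 5.11754e+16 Hz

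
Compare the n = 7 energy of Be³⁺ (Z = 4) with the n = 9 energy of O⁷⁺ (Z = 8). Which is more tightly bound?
O⁷⁺ at n = 9 (E = -10.750183 eV)

Using E_n = -13.6057 Z² / n² eV:

Be³⁺ (Z = 4) at n = 7:
E = -13.6057 × 4² / 7² = -13.6057 × 16 / 49 = -4.442677551 eV

O⁷⁺ (Z = 8) at n = 9:
E = -13.6057 × 8² / 9² = -13.6057 × 64 / 81 = -10.750182716 eV

Since -10.750182716 eV < -4.442677551 eV,
O⁷⁺ at n = 9 is more tightly bound (requires more energy to ionize).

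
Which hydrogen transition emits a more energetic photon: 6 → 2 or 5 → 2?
6 → 2

Calculate the energy for each transition:

Transition 6 → 2:
ΔE₁ = |E_2 - E_6| = |-13.6057/2² - (-13.6057/6²)|
ΔE₁ = |-3.40142500000 - (-0.37793611111)| = 3.02348889 eV

Transition 5 → 2:
ΔE₂ = |E_2 - E_5| = |-13.6057/2² - (-13.6057/5²)|
ΔE₂ = |-3.40142500000 - (-0.54422800000)| = 2.85719700 eV

Since 3.02348889 eV > 2.85719700 eV, the transition 6 → 2 emits the more energetic photon.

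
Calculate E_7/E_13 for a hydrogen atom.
3.4490

Using E_n = -13.6057 Z² / n² eV with Z = 1:

E_7 = -13.6057 / 7² = -13.6057 / 49 = -0.2776673469 eV
E_13 = -13.6057 / 13² = -13.6057 / 169 = -0.0805071006 eV

The ratio is:
E_7/E_13 = (-0.2776673469) / (-0.0805071006)
E_7/E_13 = (-13.6057/49) / (-13.6057/169)
E_7/E_13 = 169/49
E_7/E_13 = 3.4490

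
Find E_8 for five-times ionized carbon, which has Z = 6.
-7.6532 eV

For hydrogen-like ions, the energy levels scale with Z²:
E_n = -13.6057 Z² / n² eV

For C⁵⁺ (Z = 6) at n = 8:
E_8 = -13.6057 × 6² / 8²
E_8 = -13.6057 × 36 / 64
E_8 = -489.8052 / 64
E_8 = -7.6532 eV

The energy is 36 times more negative than hydrogen at the same n due to the stronger nuclear charge.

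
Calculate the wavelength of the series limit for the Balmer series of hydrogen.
364.5061 nm

The series limit corresponds to the transition from n = ∞ to n = 2.
This is the highest energy (shortest wavelength) transition in the Balmer series.

E_∞ = 0 eV
E_2 = -13.6057 / 2² = -3.40142500 eV

Energy at series limit:
ΔE = E_∞ - E_2 = 0 - (-3.40142500) = 3.40142500 eV
λ = hc/E = 1239.84 eV·nm / 3.40142500 eV = 364.5061 nm

This energy equals the ionization energy from the n = 2 state of hydrogen.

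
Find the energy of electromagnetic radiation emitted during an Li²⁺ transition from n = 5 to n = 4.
2.7552 eV

The energy levels are E_n = -13.6057 Z² eV / n².

Energy at n = 5: E_5 = -13.6057 × 3² / 5² = -4.8980520 eV
Energy at n = 4: E_4 = -13.6057 × 3² / 4² = -7.6532063 eV

For emission (electron falling to lower state), the photon energy is:
E_photon = E_5 - E_4 = |-4.8980520 - (-7.6532063)|
E_photon = 2.7552 eV

This energy is carried away by the emitted photon.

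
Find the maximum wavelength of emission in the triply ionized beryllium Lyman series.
7.5939 nm

The longest wavelength corresponds to the smallest energy transition in the series.
The Lyman series has all transitions ending at n_f = 1.

For Be³⁺ (Z = 4), the first line (α-line) is the jump from n = 2 to n = 1:
E_2 = -13.6057 × 4² / 2² = -54.422800 eV
E_1 = -13.6057 × 4² / 1² = -217.691200 eV
ΔE = E_2 - E_1 = 163.268400 eV

λ = hc/E = 1239.84 eV·nm / 163.268400 eV
λ = 7.5939 nm

This is the α-line of the Lyman series in Be³⁺.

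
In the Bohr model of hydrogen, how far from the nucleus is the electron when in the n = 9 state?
4.2863 nm (or 42.8633 Å)

The Bohr radius formula is:
r_n = n² a₀ / Z

where a₀ = 0.0529177 nm is the Bohr radius.

For H (Z = 1) at n = 9:
r_9 = 9² × 0.0529177 nm / 1
r_9 = 81 × 0.0529177 nm / 1
r_9 = 4.28633 nm / 1
r_9 = 4.2863 nm

The electron orbits at approximately 4.2863 nm from the nucleus.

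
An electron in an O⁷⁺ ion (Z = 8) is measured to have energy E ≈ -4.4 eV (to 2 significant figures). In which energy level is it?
n = 14

The exact energy levels follow E_n = -13.6057 Z² / n² eV with Z = 8.

The measured value (-4.4 eV) is reported to only 2 significant figures, so we must test candidate n values and see which one matches to that precision.

Candidate energies:
  n = 12:  E = -13.6057 × 8² / 12² = -6.04698 eV
  n = 13:  E = -13.6057 × 8² / 13² = -5.15245 eV
  n = 14:  E = -13.6057 × 8² / 14² = -4.44268 eV  ← matches
  n = 15:  E = -13.6057 × 8² / 15² = -3.87007 eV
  n = 16:  E = -13.6057 × 8² / 16² = -3.40143 eV

Checking against the measurement of -4.4 eV (2 sig figs), only n = 14 agrees:
E_14 = -4.44268 eV, which rounds to -4.4 eV ✓

Therefore n = 14.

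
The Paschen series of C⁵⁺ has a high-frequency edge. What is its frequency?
1.31594e+16 Hz

The series limit corresponds to the transition from n = ∞ to n = 3.
This is the highest energy (shortest wavelength) transition in the Paschen series.

E_∞ = 0 eV
E_3 = -13.6057 × 6² / 3² = -54.4228000 eV

Energy at series limit:
ΔE = E_∞ - E_3 = 0 - (-54.4228000) = 54.4228000 eV
E = 54.4228000 eV × (1.602177 × 10⁻¹⁹ J/eV) = 8.7194958e-18 J
f = E/h = 8.7194958e-18 J / (6.62607 × 10⁻³⁴ J·s) = 1.31594e+16 Hz

This energy equals the ionization energy from the n = 3 state of C⁵⁺.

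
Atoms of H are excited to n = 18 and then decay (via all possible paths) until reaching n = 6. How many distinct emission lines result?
78

The electron can occupy levels n = 6, 7, ..., 18 during de-excitation — that is m = 18 - 6 + 1 = 13 distinct levels.

The number of distinct spectral lines equals the number of ways to choose 2 of these m levels (each pair gives one possible emission transition):

Number of lines = m(m-1)/2 = 13×12/2 = 78

These correspond to all possible transitions between the 13 levels:
18 → 17, 18 → 16, 18 → 15, 18 → 14, 18 → 13, 18 → 12, 18 → 11, 18 → 10...

Each transition produces a photon with a unique energy (and thus wavelength). This count does not depend on Z.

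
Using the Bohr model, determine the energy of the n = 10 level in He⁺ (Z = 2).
-0.54 eV

For hydrogen-like ions, the energy levels scale with Z²:
E_n = -13.6057 Z² / n² eV

For He⁺ (Z = 2) at n = 10:
E_10 = -13.6057 × 2² / 10²
E_10 = -13.6057 × 4 / 100
E_10 = -54.4228 / 100
E_10 = -0.54 eV

The energy is 4 times more negative than hydrogen at the same n due to the stronger nuclear charge.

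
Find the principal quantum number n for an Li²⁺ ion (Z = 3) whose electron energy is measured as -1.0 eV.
n = 11

The exact energy levels follow E_n = -13.6057 Z² / n² eV with Z = 3.

The measured value (-1.0 eV) is reported to only 2 significant figures, so we must test candidate n values and see which one matches to that precision.

Candidate energies:
  n = 9:  E = -13.6057 × 3² / 9² = -1.511744 eV
  n = 10:  E = -13.6057 × 3² / 10² = -1.224513 eV
  n = 11:  E = -13.6057 × 3² / 11² = -1.011994 eV  ← matches
  n = 12:  E = -13.6057 × 3² / 12² = -0.850356 eV
  n = 13:  E = -13.6057 × 3² / 13² = -0.724564 eV

Checking against the measurement of -1.0 eV (2 sig figs), only n = 11 agrees:
E_11 = -1.011994 eV, which rounds to -1.0 eV ✓

Therefore n = 11.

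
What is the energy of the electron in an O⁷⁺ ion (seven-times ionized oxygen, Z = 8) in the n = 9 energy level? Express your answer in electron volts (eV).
-10.750183 eV

The energy levels of a hydrogen-like atom are given by:
E_n = -13.6057 Z² / n² eV  (with Z = 8 for O⁷⁺)

For n = 9:
E_9 = -13.6057 × 8² / 9²
E_9 = -13.6057 × 64 / 81
E_9 = -10.750183 eV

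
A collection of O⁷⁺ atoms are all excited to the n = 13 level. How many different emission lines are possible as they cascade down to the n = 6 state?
28

The electron can occupy levels n = 6, 7, ..., 13 during de-excitation — that is m = 13 - 6 + 1 = 8 distinct levels.

The number of distinct spectral lines equals the number of ways to choose 2 of these m levels (each pair gives one possible emission transition):

Number of lines = m(m-1)/2 = 8×7/2 = 28

These correspond to all possible transitions between the 8 levels:
13 → 12, 13 → 11, 13 → 10, 13 → 9, 13 → 8, 13 → 7, 13 → 6, 12 → 11...

Each transition produces a photon with a unique energy (and thus wavelength). This count does not depend on Z.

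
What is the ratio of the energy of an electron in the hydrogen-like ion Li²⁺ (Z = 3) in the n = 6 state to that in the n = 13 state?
4.69444

Using E_n = -13.6057 Z² / n² eV with Z = 3:

E_6 = -13.6057 × 3² / 6² = -122.4513 / 36 = -3.40142500000 eV
E_13 = -13.6057 × 3² / 13² = -122.4513 / 169 = -0.72456390533 eV

The ratio is:
E_6/E_13 = (-3.40142500000) / (-0.72456390533)
E_6/E_13 = (-122.4513/36) / (-122.4513/169)
E_6/E_13 = 169/36
E_6/E_13 = 4.69444
(Note: the Z² factors cancel in the ratio.)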